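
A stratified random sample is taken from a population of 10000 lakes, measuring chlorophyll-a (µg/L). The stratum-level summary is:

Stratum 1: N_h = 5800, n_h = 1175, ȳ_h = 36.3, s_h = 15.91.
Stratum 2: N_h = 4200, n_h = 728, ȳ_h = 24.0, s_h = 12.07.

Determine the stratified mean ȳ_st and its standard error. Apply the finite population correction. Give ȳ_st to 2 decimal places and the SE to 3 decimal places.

ȳ_st = Σ W_h ȳ_h = (5800·36.3 + 4200·24.0)/10000 = 31.13400
V̂(ȳ_st) = Σ W_h² (1 − n_h/N_h) s_h²/n_h, with W_h = N_h/N and N = 10000:
  stratum 1: (5800/10000)²·(1 − 1175/5800)·15.91²/1175 = 0.0577886
  stratum 2: (4200/10000)²·(1 − 728/4200)·12.07²/728 = 0.0291818
V̂(ȳ_st) = 0.0869704
SE(ȳ_st) = √0.0869704 = 0.294907

ȳ_st ≈ 31.13, SE ≈ 0.295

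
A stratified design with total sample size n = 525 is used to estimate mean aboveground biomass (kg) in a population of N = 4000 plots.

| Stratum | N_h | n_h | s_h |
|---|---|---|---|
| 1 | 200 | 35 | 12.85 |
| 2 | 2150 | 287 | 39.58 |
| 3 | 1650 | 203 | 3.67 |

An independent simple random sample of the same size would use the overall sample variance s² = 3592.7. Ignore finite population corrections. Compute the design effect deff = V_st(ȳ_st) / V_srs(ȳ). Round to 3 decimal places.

V̂(ȳ_st) = Σ W_h² s_h²/n_h, with W_h = N_h/N and N = 4000:
  stratum 1: (200/4000)²·12.85²/35 = 0.0117945
  stratum 2: (2150/4000)²·39.58²/287 = 1.57698
  stratum 3: (1650/4000)²·3.67²/203 = 0.0112897
V_st = 1.60007
V_srs = s²/n = 3592.7/525 = 6.84324
deff = V_st / V_srs = 1.60007/6.84324 = 0.2338

deff ≈ 0.234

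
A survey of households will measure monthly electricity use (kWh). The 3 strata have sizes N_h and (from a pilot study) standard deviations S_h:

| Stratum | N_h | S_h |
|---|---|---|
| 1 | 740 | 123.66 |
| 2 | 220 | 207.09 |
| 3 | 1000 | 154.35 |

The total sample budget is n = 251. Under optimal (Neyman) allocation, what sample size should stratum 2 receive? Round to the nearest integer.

Neyman allocation: n_h = n · N_h S_h / Σ N_i S_i, with n = 251.
  stratum 1: N_h·S_h = 740·123.66 = 91508.40
  stratum 2: N_h·S_h = 220·207.09 = 45559.80
  stratum 3: N_h·S_h = 1000·154.35 = 154350.00
Σ N_h S_h = 291418.20
n for stratum 2 = 251·45559.80/291418.20 = 39.241 → 39

39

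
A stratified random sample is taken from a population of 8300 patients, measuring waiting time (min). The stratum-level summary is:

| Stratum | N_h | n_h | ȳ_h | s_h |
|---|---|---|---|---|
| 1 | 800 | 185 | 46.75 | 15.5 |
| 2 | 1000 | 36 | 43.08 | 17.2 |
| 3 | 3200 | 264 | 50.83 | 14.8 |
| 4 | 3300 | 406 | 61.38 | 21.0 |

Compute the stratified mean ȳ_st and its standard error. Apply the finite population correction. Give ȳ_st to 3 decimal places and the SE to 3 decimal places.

ȳ_st ≈ 53.698, SE ≈ 0.623

ȳ_st = Σ W_h ȳ_h = (800·46.75 + 1000·43.08 + 3200·50.83 + 3300·61.38)/8300 = 53.69759
V̂(ȳ_st) = Σ W_h² (1 − n_h/N_h) s_h²/n_h, with W_h = N_h/N and N = 8300:
  stratum 1: (800/8300)²·(1 − 185/800)·15.5²/185 = 0.00927472
  stratum 2: (1000/8300)²·(1 − 36/1000)·17.2²/36 = 0.114994
  stratum 3: (3200/8300)²·(1 − 264/3200)·14.8²/264 = 0.113154
  stratum 4: (3300/8300)²·(1 − 406/3300)·21.0²/406 = 0.150581
V̂(ȳ_st) = 0.388003
SE(ȳ_st) = √0.388003 = 0.622899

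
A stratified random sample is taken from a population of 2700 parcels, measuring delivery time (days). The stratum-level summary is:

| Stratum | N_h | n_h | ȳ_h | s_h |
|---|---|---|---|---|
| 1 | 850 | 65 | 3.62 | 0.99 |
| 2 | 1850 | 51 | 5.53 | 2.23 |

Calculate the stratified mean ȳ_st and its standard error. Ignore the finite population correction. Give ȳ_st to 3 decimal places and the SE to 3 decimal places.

ȳ_st ≈ 4.929, SE ≈ 0.217

ȳ_st = Σ W_h ȳ_h = (850·3.62 + 1850·5.53)/2700 = 4.92870
V̂(ȳ_st) = Σ W_h² s_h²/n_h, with W_h = N_h/N and N = 2700:
  stratum 1: (850/2700)²·0.99²/65 = 0.0014944
  stratum 2: (1850/2700)²·2.23²/51 = 0.0457779
V̂(ȳ_st) = 0.0472723
SE(ȳ_st) = √0.0472723 = 0.217422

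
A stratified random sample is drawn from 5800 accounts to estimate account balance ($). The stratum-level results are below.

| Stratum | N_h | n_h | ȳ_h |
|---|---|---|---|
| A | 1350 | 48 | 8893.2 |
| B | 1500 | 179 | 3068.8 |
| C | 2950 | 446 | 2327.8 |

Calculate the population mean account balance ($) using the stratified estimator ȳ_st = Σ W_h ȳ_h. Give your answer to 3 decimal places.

N = Σ N_h = 5800. Stratum weights W_h = N_h/N.
ȳ_st = (1350·8893.2 + 1500·3068.8 + 2950·2327.8) / 5800 = 4047.59138

ȳ_st ≈ 4047.591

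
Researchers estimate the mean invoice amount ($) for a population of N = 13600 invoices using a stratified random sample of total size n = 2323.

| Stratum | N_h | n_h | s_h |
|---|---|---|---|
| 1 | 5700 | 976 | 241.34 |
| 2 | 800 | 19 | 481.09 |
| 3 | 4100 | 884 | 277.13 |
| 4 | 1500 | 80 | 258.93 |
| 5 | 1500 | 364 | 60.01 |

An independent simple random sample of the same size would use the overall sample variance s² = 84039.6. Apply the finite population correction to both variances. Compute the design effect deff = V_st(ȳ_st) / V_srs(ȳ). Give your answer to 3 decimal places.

deff ≈ 2.193

V̂(ȳ_st) = Σ W_h² (1 − n_h/N_h) s_h²/n_h, with W_h = N_h/N and N = 13600:
  stratum 1: (5700/13600)²·(1 − 976/5700)·241.34²/976 = 8.68792
  stratum 2: (800/13600)²·(1 − 19/800)·481.09²/19 = 41.1493
  stratum 3: (4100/13600)²·(1 − 884/4100)·277.13²/884 = 6.19351
  stratum 4: (1500/13600)²·(1 − 80/1500)·258.93²/80 = 9.65109
  stratum 5: (1500/13600)²·(1 − 364/1500)·60.01²/364 = 0.091146
V_st = 65.773
V_srs = (1 − 2323/13600)·84039.6/2323 = 29.9978
deff = V_st / V_srs = 65.773/29.9978 = 2.1926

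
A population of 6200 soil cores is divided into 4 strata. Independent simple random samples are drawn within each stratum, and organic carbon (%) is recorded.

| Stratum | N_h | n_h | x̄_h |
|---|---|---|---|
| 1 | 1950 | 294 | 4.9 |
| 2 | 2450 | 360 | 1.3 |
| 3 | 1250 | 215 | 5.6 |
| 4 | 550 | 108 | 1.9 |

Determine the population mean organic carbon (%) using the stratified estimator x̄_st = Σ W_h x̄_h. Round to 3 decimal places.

x̄_st ≈ 3.352

N = Σ N_h = 6200. Stratum weights W_h = N_h/N.
x̄_st = (1950·4.9 + 2450·1.3 + 1250·5.6 + 550·1.9) / 6200 = 3.35242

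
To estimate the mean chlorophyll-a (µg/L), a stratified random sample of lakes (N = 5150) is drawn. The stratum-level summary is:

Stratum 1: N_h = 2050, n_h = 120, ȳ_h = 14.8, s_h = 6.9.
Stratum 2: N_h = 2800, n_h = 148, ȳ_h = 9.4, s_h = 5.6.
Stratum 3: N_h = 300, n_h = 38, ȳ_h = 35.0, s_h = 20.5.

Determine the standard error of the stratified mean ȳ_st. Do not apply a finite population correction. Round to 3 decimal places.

V̂(ȳ_st) = Σ W_h² s_h²/n_h, with W_h = N_h/N and N = 5150:
  stratum 1: (2050/5150)²·6.9²/120 = 0.0628652
  stratum 2: (2800/5150)²·5.6²/148 = 0.0626348
  stratum 3: (300/5150)²·20.5²/38 = 0.0375277
V̂(ȳ_st) = 0.163028
SE(ȳ_st) = √0.163028 = 0.403767

SE(ȳ_st) ≈ 0.404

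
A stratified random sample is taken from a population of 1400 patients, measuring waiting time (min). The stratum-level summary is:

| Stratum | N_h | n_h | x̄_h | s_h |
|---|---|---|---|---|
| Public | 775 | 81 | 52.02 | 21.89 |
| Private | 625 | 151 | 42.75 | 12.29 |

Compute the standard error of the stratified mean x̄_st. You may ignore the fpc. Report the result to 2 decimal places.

V̂(x̄_st) = Σ W_h² s_h²/n_h, with W_h = N_h/N and N = 1400:
  stratum Public: (775/1400)²·21.89²/81 = 1.81282
  stratum Private: (625/1400)²·12.29²/151 = 0.199357
V̂(x̄_st) = 2.01217
SE(x̄_st) = √2.01217 = 1.41851

SE(x̄_st) ≈ 1.42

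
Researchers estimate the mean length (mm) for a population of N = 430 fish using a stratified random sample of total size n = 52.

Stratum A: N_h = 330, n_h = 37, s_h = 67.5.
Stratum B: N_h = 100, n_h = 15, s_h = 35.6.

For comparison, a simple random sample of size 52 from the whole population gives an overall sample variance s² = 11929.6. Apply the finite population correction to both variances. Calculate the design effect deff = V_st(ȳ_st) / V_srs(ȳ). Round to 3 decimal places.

deff ≈ 0.339

V̂(ȳ_st) = Σ W_h² (1 − n_h/N_h) s_h²/n_h, with W_h = N_h/N and N = 430:
  stratum A: (330/430)²·(1 − 37/330)·67.5²/37 = 64.3948
  stratum B: (100/430)²·(1 − 15/100)·35.6²/15 = 3.8841
V_st = 68.2789
V_srs = (1 − 52/430)·11929.6/52 = 201.672
deff = V_st / V_srs = 68.2789/201.672 = 0.3386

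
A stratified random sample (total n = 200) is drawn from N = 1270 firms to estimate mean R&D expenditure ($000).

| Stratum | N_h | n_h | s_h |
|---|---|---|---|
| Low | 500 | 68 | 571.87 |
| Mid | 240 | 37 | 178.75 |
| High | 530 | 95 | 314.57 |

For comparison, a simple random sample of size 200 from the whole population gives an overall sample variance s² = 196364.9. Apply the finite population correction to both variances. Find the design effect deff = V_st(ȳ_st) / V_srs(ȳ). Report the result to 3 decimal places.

deff ≈ 0.990

V̂(ȳ_st) = Σ W_h² (1 − n_h/N_h) s_h²/n_h, with W_h = N_h/N and N = 1270:
  stratum Low: (500/1270)²·(1 − 68/500)·571.87²/68 = 644.068
  stratum Mid: (240/1270)²·(1 − 37/240)·178.75²/37 = 26.085
  stratum High: (530/1270)²·(1 − 95/530)·314.57²/95 = 148.891
V_st = 819.044
V_srs = (1 − 200/1270)·196364.9/200 = 827.206
deff = V_st / V_srs = 819.044/827.206 = 0.9901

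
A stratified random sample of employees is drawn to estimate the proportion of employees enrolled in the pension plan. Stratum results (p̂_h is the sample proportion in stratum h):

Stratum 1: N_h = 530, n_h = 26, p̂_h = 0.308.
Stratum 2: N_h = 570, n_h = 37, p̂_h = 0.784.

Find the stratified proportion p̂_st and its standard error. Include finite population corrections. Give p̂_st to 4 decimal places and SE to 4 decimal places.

N = 1100; stratum weights W_h = N_h/N.
p̂_st = Σ W_h p̂_h = (530·0.308 + 570·0.784)/1100 = 0.55465
V̂(p̂_st) = Σ W_h² (1 − n_h/N_h) p̂_h(1−p̂_h)/(n_h−1):
  stratum 1: (530/1100)²·(1 − 26/530)·0.308·0.692/25 = 0.00188208
  stratum 2: (570/1100)²·(1 − 37/570)·0.784·0.216/36 = 0.00118109
V̂(p̂_st) = 0.00306317; SE = √V̂ = 0.0553459

p̂_st ≈ 0.5547, SE ≈ 0.0553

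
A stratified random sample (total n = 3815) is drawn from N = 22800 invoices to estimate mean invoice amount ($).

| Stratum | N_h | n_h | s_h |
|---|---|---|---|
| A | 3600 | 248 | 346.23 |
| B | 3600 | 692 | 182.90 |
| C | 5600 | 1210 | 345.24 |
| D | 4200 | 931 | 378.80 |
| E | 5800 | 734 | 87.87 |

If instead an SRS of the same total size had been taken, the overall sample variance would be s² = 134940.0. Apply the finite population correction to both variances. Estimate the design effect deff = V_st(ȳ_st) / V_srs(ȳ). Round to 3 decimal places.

deff ≈ 0.731

V̂(ȳ_st) = Σ W_h² (1 − n_h/N_h) s_h²/n_h, with W_h = N_h/N and N = 22800:
  stratum A: (3600/22800)²·(1 − 248/3600)·346.23²/248 = 11.2206
  stratum B: (3600/22800)²·(1 − 692/3600)·182.90²/692 = 0.973528
  stratum C: (5600/22800)²·(1 − 1210/5600)·345.24²/1210 = 4.65843
  stratum D: (4200/22800)²·(1 − 931/4200)·378.80²/931 = 4.07066
  stratum E: (5800/22800)²·(1 − 734/5800)·87.87²/734 = 0.594578
V_st = 21.5178
V_srs = (1 − 3815/22800)·134940.0/3815 = 29.4525
deff = V_st / V_srs = 21.5178/29.4525 = 0.7306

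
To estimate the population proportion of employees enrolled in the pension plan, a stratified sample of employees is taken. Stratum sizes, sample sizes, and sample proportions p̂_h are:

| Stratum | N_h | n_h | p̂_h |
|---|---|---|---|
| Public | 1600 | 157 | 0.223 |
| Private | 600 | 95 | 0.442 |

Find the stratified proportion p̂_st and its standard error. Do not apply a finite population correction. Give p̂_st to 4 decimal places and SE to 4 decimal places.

N = 2200; stratum weights W_h = N_h/N.
p̂_st = Σ W_h p̂_h = (1600·0.223 + 600·0.442)/2200 = 0.28273
V̂(p̂_st) = Σ W_h² p̂_h(1−p̂_h)/(n_h−1):
  stratum Public: (1600/2200)²·0.223·0.777/156 = 0.000587484
  stratum Private: (600/2200)²·0.442·0.558/94 = 0.000195158
V̂(p̂_st) = 0.000782642; SE = √V̂ = 0.0279757

p̂_st ≈ 0.2827, SE ≈ 0.0280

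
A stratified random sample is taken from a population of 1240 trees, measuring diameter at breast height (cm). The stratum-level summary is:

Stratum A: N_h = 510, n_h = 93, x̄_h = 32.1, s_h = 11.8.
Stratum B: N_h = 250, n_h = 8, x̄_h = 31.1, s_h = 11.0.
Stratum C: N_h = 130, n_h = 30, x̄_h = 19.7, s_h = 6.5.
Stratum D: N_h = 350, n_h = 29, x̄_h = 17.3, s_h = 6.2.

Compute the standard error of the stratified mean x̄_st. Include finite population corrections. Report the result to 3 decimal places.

SE(x̄_st) ≈ 0.954

V̂(x̄_st) = Σ W_h² (1 − n_h/N_h) s_h²/n_h, with W_h = N_h/N and N = 1240:
  stratum A: (510/1240)²·(1 − 93/510)·11.8²/93 = 0.207083
  stratum B: (250/1240)²·(1 − 8/250)·11.0²/8 = 0.595124
  stratum C: (130/1240)²·(1 − 30/130)·6.5²/30 = 0.0119071
  stratum D: (350/1240)²·(1 − 29/350)·6.2²/29 = 0.0968534
V̂(x̄_st) = 0.910967
SE(x̄_st) = √0.910967 = 0.954446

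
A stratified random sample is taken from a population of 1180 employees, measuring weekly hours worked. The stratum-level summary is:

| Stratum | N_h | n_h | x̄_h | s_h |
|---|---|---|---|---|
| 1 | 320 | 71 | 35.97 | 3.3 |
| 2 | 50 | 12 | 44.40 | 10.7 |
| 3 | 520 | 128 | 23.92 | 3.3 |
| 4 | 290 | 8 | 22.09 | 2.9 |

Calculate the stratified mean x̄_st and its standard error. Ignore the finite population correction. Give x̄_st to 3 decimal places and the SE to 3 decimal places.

x̄_st ≈ 27.606, SE ≈ 0.329

x̄_st = Σ W_h x̄_h = (320·35.97 + 50·44.40 + 520·23.92 + 290·22.09)/1180 = 27.60585
V̂(x̄_st) = Σ W_h² s_h²/n_h, with W_h = N_h/N and N = 1180:
  stratum 1: (320/1180)²·3.3²/71 = 0.0112799
  stratum 2: (50/1180)²·10.7²/12 = 0.0171302
  stratum 3: (520/1180)²·3.3²/128 = 0.0165219
  stratum 4: (290/1180)²·2.9²/8 = 0.0634948
V̂(x̄_st) = 0.108427
SE(x̄_st) = √0.108427 = 0.329282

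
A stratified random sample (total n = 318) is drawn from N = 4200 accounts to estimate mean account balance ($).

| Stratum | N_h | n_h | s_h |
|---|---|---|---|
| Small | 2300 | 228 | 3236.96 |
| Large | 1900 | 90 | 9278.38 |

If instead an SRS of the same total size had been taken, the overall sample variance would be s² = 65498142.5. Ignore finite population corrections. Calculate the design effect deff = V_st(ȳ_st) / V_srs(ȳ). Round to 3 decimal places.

V̂(ȳ_st) = Σ W_h² s_h²/n_h, with W_h = N_h/N and N = 4200:
  stratum Small: (2300/4200)²·3236.96²/228 = 13781.5
  stratum Large: (1900/4200)²·9278.38²/90 = 195754
V_st = 209535
V_srs = s²/n = 65498142.5/318 = 205969
deff = V_st / V_srs = 209535/205969 = 1.0173

deff ≈ 1.017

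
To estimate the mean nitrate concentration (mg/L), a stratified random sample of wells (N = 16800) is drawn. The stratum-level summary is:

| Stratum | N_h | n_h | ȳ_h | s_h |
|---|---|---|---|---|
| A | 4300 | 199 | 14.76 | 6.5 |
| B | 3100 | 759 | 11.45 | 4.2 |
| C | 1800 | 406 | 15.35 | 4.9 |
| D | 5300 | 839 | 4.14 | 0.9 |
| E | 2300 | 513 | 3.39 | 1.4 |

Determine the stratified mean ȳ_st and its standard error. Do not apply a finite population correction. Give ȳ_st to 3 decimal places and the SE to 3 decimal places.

ȳ_st ≈ 9.305, SE ≈ 0.125

ȳ_st = Σ W_h ȳ_h = (4300·14.76 + 3100·11.45 + 1800·15.35 + 5300·4.14 + 2300·3.39)/16800 = 9.30548
V̂(ȳ_st) = Σ W_h² s_h²/n_h, with W_h = N_h/N and N = 16800:
  stratum A: (4300/16800)²·6.5²/199 = 0.0139089
  stratum B: (3100/16800)²·4.2²/759 = 0.000791337
  stratum C: (1800/16800)²·4.9²/406 = 0.000678879
  stratum D: (5300/16800)²·0.9²/839 = 9.60851e-05
  stratum E: (2300/16800)²·1.4²/513 = 7.16104e-05
V̂(ȳ_st) = 0.0155468
SE(ȳ_st) = √0.0155468 = 0.124687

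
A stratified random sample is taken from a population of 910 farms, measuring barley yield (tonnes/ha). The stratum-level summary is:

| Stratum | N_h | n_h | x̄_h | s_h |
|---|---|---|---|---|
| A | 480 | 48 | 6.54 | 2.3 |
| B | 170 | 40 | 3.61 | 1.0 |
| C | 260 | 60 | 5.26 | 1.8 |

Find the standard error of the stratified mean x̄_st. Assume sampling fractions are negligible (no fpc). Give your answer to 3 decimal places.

V̂(x̄_st) = Σ W_h² s_h²/n_h, with W_h = N_h/N and N = 910:
  stratum A: (480/910)²·2.3²/48 = 0.030663
  stratum B: (170/910)²·1.0²/40 = 0.000872479
  stratum C: (260/910)²·1.8²/60 = 0.00440816
V̂(x̄_st) = 0.0359436
SE(x̄_st) = √0.0359436 = 0.189588

SE(x̄_st) ≈ 0.190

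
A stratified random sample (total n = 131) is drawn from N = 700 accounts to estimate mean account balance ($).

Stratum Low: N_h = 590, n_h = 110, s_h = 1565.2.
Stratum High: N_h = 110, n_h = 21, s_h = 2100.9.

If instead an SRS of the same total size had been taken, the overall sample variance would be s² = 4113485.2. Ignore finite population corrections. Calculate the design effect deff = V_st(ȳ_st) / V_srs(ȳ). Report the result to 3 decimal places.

V̂(ȳ_st) = Σ W_h² s_h²/n_h, with W_h = N_h/N and N = 700:
  stratum Low: (590/700)²·1565.2²/110 = 15821.8
  stratum High: (110/700)²·2100.9²/21 = 5190.16
V_st = 21011.9
V_srs = s²/n = 4113485.2/131 = 31400.7
deff = V_st / V_srs = 21011.9/31400.7 = 0.6692

deff ≈ 0.669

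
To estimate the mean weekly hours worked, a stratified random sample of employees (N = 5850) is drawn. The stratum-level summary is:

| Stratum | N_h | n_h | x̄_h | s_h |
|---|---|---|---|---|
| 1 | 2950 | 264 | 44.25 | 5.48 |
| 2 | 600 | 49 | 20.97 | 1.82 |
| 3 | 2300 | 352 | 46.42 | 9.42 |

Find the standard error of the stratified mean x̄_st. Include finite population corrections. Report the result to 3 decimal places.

V̂(x̄_st) = Σ W_h² (1 − n_h/N_h) s_h²/n_h, with W_h = N_h/N and N = 5850:
  stratum 1: (2950/5850)²·(1 − 264/2950)·5.48²/264 = 0.0263374
  stratum 2: (600/5850)²·(1 − 49/600)·1.82²/49 = 0.000653037
  stratum 3: (2300/5850)²·(1 − 352/2300)·9.42²/352 = 0.0330038
V̂(x̄_st) = 0.0599943
SE(x̄_st) = √0.0599943 = 0.244937

SE(x̄_st) ≈ 0.245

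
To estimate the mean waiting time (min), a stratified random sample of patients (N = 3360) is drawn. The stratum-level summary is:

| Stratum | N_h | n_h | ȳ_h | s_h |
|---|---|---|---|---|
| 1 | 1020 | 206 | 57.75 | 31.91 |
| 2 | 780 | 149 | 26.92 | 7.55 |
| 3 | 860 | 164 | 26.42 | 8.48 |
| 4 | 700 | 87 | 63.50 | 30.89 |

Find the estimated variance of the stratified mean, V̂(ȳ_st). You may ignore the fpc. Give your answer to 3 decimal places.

V̂(ȳ_st) = Σ W_h² s_h²/n_h, with W_h = N_h/N and N = 3360:
  stratum 1: (1020/3360)²·31.91²/206 = 0.455521
  stratum 2: (780/3360)²·7.55²/149 = 0.0206167
  stratum 3: (860/3360)²·8.48²/164 = 0.0287254
  stratum 4: (700/3360)²·30.89²/87 = 0.47603
V̂(ȳ_st) = 0.980893

V̂(ȳ_st) ≈ 0.981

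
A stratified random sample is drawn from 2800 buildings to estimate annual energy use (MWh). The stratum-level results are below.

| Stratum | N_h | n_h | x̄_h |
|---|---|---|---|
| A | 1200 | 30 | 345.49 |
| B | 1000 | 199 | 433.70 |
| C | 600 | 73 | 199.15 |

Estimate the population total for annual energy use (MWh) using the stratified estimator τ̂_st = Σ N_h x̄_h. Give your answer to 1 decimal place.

τ̂_st = Σ N_h x̄_h = 1200·345.49 + 1000·433.70 + 600·199.15 = 967778.0

τ̂_st ≈ 967778.0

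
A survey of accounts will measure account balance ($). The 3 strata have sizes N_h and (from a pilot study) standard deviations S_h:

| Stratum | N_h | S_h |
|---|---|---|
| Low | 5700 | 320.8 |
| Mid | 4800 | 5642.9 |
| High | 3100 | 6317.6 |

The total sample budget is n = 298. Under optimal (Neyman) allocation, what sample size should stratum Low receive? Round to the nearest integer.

Neyman allocation: n_h = n · N_h S_h / Σ N_i S_i, with n = 298.
  stratum Low: N_h·S_h = 5700·320.8 = 1828560.00
  stratum Mid: N_h·S_h = 4800·5642.9 = 27085920.00
  stratum High: N_h·S_h = 3100·6317.6 = 19584560.00
Σ N_h S_h = 48499040.00
n for stratum Low = 298·1828560.00/48499040.00 = 11.235 → 11

11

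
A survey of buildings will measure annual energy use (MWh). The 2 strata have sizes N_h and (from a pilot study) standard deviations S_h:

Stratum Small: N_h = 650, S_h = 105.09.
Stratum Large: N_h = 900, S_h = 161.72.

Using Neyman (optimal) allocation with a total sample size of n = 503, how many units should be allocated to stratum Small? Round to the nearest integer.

161

Neyman allocation: n_h = n · N_h S_h / Σ N_i S_i, with n = 503.
  stratum Small: N_h·S_h = 650·105.09 = 68308.50
  stratum Large: N_h·S_h = 900·161.72 = 145548.00
Σ N_h S_h = 213856.50
n for stratum Small = 503·68308.50/213856.50 = 160.665 → 161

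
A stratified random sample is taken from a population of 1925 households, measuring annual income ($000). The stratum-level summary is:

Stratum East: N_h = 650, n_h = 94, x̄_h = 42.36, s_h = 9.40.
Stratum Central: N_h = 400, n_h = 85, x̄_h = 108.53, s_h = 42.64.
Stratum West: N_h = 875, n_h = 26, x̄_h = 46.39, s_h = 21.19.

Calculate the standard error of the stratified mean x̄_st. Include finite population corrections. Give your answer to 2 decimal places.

V̂(x̄_st) = Σ W_h² (1 − n_h/N_h) s_h²/n_h, with W_h = N_h/N and N = 1925:
  stratum East: (650/1925)²·(1 − 94/650)·9.40²/94 = 0.0916758
  stratum Central: (400/1925)²·(1 − 85/400)·42.64²/85 = 0.727318
  stratum West: (875/1925)²·(1 − 26/875)·21.19²/26 = 3.46213
V̂(x̄_st) = 4.28112
SE(x̄_st) = √4.28112 = 2.06909

SE(x̄_st) ≈ 2.07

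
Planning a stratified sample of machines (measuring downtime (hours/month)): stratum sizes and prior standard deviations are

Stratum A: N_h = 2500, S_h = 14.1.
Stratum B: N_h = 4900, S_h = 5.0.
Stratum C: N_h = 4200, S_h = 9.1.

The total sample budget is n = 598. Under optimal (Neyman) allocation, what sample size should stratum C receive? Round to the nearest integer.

233

Neyman allocation: n_h = n · N_h S_h / Σ N_i S_i, with n = 598.
  stratum A: N_h·S_h = 2500·14.1 = 35250.00
  stratum B: N_h·S_h = 4900·5.0 = 24500.00
  stratum C: N_h·S_h = 4200·9.1 = 38220.00
Σ N_h S_h = 97970.00
n for stratum C = 598·38220.00/97970.00 = 233.291 → 233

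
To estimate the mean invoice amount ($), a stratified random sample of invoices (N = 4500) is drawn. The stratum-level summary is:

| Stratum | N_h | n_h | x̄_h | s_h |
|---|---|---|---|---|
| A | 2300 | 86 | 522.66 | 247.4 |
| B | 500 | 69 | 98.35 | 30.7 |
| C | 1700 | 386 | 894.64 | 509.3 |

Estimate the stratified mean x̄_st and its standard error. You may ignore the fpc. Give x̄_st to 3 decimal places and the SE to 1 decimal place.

x̄_st ≈ 616.040, SE ≈ 16.8

x̄_st = Σ W_h x̄_h = (2300·522.66 + 500·98.35 + 1700·894.64)/4500 = 616.04022
V̂(x̄_st) = Σ W_h² s_h²/n_h, with W_h = N_h/N and N = 4500:
  stratum A: (2300/4500)²·247.4²/86 = 185.922
  stratum B: (500/4500)²·30.7²/69 = 0.168633
  stratum C: (1700/4500)²·509.3²/386 = 95.9031
V̂(x̄_st) = 281.994
SE(x̄_st) = √281.994 = 16.7927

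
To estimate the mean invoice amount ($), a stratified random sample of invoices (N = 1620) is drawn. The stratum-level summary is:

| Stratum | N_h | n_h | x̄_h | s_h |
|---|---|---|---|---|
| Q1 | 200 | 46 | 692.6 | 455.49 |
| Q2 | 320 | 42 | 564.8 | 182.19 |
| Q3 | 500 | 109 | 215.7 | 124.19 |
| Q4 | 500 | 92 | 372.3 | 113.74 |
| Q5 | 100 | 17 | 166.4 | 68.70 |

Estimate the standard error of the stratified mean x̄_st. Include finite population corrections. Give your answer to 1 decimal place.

V̂(x̄_st) = Σ W_h² (1 − n_h/N_h) s_h²/n_h, with W_h = N_h/N and N = 1620:
  stratum Q1: (200/1620)²·(1 − 46/200)·455.49²/46 = 52.9323
  stratum Q2: (320/1620)²·(1 − 42/320)·182.19²/42 = 26.7895
  stratum Q3: (500/1620)²·(1 − 109/500)·124.19²/109 = 10.5406
  stratum Q4: (500/1620)²·(1 − 92/500)·113.74²/92 = 10.9305
  stratum Q5: (100/1620)²·(1 − 17/100)·68.70²/17 = 0.878037
V̂(x̄_st) = 102.071
SE(x̄_st) = √102.071 = 10.103

SE(x̄_st) ≈ 10.1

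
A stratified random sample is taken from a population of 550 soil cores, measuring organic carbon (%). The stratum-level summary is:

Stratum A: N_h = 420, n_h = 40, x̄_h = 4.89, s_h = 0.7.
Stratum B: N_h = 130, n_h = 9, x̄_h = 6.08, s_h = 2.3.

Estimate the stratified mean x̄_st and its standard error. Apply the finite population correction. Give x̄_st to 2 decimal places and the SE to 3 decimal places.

x̄_st ≈ 5.17, SE ≈ 0.192

x̄_st = Σ W_h x̄_h = (420·4.89 + 130·6.08)/550 = 5.17127
V̂(x̄_st) = Σ W_h² (1 − n_h/N_h) s_h²/n_h, with W_h = N_h/N and N = 550:
  stratum A: (420/550)²·(1 − 40/420)·0.7²/40 = 0.00646314
  stratum B: (130/550)²·(1 − 9/130)·2.3²/9 = 0.0305644
V̂(x̄_st) = 0.0370276
SE(x̄_st) = √0.0370276 = 0.192426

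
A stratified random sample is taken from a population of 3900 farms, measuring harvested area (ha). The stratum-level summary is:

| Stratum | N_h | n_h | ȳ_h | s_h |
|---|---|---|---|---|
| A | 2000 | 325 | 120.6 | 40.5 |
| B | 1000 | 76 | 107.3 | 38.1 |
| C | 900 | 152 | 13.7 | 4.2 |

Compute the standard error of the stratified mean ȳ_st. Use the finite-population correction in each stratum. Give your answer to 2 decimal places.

SE(ȳ_st) ≈ 1.51

V̂(ȳ_st) = Σ W_h² (1 − n_h/N_h) s_h²/n_h, with W_h = N_h/N and N = 3900:
  stratum A: (2000/3900)²·(1 − 325/2000)·40.5²/325 = 1.11158
  stratum B: (1000/3900)²·(1 − 76/1000)·38.1²/76 = 1.16032
  stratum C: (900/3900)²·(1 − 152/900)·4.2²/152 = 0.00513653
V̂(ȳ_st) = 2.27704
SE(ȳ_st) = √2.27704 = 1.50899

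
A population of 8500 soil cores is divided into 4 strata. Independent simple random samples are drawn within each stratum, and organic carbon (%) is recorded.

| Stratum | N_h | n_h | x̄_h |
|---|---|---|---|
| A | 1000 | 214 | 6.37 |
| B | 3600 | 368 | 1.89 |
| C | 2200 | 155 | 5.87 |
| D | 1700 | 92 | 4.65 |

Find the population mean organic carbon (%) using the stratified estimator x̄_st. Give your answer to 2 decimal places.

x̄_st ≈ 4.00

N = Σ N_h = 8500. Stratum weights W_h = N_h/N.
x̄_st = (1000·6.37 + 3600·1.89 + 2200·5.87 + 1700·4.65) / 8500 = 3.9992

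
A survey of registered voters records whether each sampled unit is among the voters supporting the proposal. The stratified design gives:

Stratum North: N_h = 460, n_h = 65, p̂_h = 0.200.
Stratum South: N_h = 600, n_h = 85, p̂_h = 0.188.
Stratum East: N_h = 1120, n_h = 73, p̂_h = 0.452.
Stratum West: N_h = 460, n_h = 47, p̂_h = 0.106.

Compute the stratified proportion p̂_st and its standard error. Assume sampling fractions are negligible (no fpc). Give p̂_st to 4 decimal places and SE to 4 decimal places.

N = 2640; stratum weights W_h = N_h/N.
p̂_st = Σ W_h p̂_h = (460·0.200 + 600·0.188 + 1120·0.452 + 460·0.106)/2640 = 0.28780
V̂(p̂_st) = Σ W_h² p̂_h(1−p̂_h)/(n_h−1):
  stratum North: (460/2640)²·0.200·0.800/64 = 7.59011e-05
  stratum South: (600/2640)²·0.188·0.812/84 = 9.38705e-05
  stratum East: (1120/2640)²·0.452·0.548/72 = 0.000619177
  stratum West: (460/2640)²·0.106·0.894/46 = 6.25451e-05
V̂(p̂_st) = 0.000851494; SE = √V̂ = 0.0291804

p̂_st ≈ 0.2878, SE ≈ 0.0292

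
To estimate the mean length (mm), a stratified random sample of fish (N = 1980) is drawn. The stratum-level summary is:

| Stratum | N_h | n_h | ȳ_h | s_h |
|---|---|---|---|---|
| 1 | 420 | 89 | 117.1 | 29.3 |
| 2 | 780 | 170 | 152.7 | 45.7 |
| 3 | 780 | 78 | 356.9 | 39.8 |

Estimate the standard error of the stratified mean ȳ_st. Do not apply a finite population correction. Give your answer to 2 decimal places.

V̂(ȳ_st) = Σ W_h² s_h²/n_h, with W_h = N_h/N and N = 1980:
  stratum 1: (420/1980)²·29.3²/89 = 0.434024
  stratum 2: (780/1980)²·45.7²/170 = 1.90652
  stratum 3: (780/1980)²·39.8²/78 = 3.15159
V̂(ȳ_st) = 5.49214
SE(ȳ_st) = √5.49214 = 2.34353

SE(ȳ_st) ≈ 2.34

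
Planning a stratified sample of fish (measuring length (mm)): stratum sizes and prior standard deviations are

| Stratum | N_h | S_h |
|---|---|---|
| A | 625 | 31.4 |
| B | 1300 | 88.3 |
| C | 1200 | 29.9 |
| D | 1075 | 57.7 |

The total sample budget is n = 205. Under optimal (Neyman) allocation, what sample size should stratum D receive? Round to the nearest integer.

Neyman allocation: n_h = n · N_h S_h / Σ N_i S_i, with n = 205.
  stratum A: N_h·S_h = 625·31.4 = 19625.00
  stratum B: N_h·S_h = 1300·88.3 = 114790.00
  stratum C: N_h·S_h = 1200·29.9 = 35880.00
  stratum D: N_h·S_h = 1075·57.7 = 62027.50
Σ N_h S_h = 232322.50
n for stratum D = 205·62027.50/232322.50 = 54.733 → 55

55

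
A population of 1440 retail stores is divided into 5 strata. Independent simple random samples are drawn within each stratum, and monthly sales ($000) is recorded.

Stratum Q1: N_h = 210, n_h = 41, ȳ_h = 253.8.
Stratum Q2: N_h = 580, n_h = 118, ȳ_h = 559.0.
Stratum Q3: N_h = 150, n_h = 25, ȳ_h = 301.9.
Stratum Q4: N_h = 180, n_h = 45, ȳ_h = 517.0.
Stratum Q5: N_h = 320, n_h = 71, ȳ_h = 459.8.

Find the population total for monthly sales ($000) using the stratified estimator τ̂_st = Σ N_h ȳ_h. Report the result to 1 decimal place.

τ̂_st = Σ N_h ȳ_h = 210·253.8 + 580·559.0 + 150·301.9 + 180·517.0 + 320·459.8 = 662999.0

τ̂_st ≈ 662999.0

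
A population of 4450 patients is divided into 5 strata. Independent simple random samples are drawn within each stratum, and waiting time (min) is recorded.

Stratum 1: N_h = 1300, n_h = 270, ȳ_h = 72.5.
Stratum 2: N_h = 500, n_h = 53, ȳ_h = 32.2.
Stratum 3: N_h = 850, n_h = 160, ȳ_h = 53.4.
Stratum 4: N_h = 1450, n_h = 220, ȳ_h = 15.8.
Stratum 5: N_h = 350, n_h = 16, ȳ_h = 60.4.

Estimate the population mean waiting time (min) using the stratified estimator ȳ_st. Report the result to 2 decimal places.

ȳ_st ≈ 44.90

N = Σ N_h = 4450. Stratum weights W_h = N_h/N.
ȳ_st = (1300·72.5 + 500·32.2 + 850·53.4 + 1450·15.8 + 350·60.4) / 4450 = 44.8966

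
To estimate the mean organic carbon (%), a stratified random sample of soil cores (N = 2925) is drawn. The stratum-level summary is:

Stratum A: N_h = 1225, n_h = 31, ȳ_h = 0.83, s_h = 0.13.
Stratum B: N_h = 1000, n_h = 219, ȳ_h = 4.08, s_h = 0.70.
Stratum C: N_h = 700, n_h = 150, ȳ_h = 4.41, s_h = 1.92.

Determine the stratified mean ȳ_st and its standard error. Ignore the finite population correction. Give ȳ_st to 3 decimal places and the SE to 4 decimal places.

ȳ_st ≈ 2.798, SE ≈ 0.0420

ȳ_st = Σ W_h ȳ_h = (1225·0.83 + 1000·4.08 + 700·4.41)/2925 = 2.79786
V̂(ȳ_st) = Σ W_h² s_h²/n_h, with W_h = N_h/N and N = 2925:
  stratum A: (1225/2925)²·0.13²/31 = 9.56193e-05
  stratum B: (1000/2925)²·0.70²/219 = 0.000261517
  stratum C: (700/2925)²·1.92²/150 = 0.00140752
V̂(ȳ_st) = 0.00176466
SE(ȳ_st) = √0.00176466 = 0.0420079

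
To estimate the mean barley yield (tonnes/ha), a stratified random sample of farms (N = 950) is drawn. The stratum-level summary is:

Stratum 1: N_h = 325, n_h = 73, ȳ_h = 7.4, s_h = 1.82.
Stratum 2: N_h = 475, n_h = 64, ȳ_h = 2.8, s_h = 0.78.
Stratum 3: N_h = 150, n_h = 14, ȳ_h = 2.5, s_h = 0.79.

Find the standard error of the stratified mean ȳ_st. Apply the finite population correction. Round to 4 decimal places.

V̂(ȳ_st) = Σ W_h² (1 − n_h/N_h) s_h²/n_h, with W_h = N_h/N and N = 950:
  stratum 1: (325/950)²·(1 − 73/325)·1.82²/73 = 0.00411772
  stratum 2: (475/950)²·(1 − 64/475)·0.78²/64 = 0.00205635
  stratum 3: (150/950)²·(1 − 14/150)·0.79²/14 = 0.00100765
V̂(ȳ_st) = 0.00718172
SE(ȳ_st) = √0.00718172 = 0.084745

SE(ȳ_st) ≈ 0.0847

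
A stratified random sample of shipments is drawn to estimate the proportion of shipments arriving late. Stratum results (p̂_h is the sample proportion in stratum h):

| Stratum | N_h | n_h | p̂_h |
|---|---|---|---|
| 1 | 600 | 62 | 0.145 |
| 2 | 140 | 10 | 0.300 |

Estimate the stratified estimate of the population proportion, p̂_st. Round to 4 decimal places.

N = 740; stratum weights W_h = N_h/N.
p̂_st = Σ W_h p̂_h = (600·0.145 + 140·0.300)/740 = 0.17432

p̂_st ≈ 0.1743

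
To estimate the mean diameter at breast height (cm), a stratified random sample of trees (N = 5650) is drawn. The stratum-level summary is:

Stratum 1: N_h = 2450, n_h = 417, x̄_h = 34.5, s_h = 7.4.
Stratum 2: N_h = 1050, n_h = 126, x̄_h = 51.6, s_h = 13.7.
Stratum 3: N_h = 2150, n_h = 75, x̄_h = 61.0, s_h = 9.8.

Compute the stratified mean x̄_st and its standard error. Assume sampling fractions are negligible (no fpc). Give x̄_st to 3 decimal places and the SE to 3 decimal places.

x̄_st ≈ 47.762, SE ≈ 0.511

x̄_st = Σ W_h x̄_h = (2450·34.5 + 1050·51.6 + 2150·61.0)/5650 = 47.76195
V̂(x̄_st) = Σ W_h² s_h²/n_h, with W_h = N_h/N and N = 5650:
  stratum 1: (2450/5650)²·7.4²/417 = 0.0246924
  stratum 2: (1050/5650)²·13.7²/126 = 0.0514461
  stratum 3: (2150/5650)²·9.8²/75 = 0.185426
V̂(x̄_st) = 0.261565
SE(x̄_st) = √0.261565 = 0.511434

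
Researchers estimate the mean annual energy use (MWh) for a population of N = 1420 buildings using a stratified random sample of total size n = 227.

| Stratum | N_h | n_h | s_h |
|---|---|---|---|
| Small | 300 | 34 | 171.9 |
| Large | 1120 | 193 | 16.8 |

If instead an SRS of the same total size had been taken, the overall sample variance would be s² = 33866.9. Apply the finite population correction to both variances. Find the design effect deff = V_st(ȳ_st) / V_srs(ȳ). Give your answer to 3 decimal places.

V̂(ȳ_st) = Σ W_h² (1 − n_h/N_h) s_h²/n_h, with W_h = N_h/N and N = 1420:
  stratum Small: (300/1420)²·(1 − 34/300)·171.9²/34 = 34.3953
  stratum Large: (1120/1420)²·(1 − 193/1120)·16.8²/193 = 0.752978
V_st = 35.1483
V_srs = (1 − 227/1420)·33866.9/227 = 125.343
deff = V_st / V_srs = 35.1483/125.343 = 0.2804

deff ≈ 0.280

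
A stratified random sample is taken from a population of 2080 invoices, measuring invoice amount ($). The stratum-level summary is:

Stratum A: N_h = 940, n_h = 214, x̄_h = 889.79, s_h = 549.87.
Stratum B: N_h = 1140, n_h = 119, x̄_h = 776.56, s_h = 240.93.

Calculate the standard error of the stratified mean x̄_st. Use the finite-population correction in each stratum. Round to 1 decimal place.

SE(x̄_st) ≈ 18.8

V̂(x̄_st) = Σ W_h² (1 − n_h/N_h) s_h²/n_h, with W_h = N_h/N and N = 2080:
  stratum A: (940/2080)²·(1 − 214/940)·549.87²/214 = 222.866
  stratum B: (1140/2080)²·(1 − 119/1140)·240.93²/119 = 131.232
V̂(x̄_st) = 354.098
SE(x̄_st) = √354.098 = 18.8175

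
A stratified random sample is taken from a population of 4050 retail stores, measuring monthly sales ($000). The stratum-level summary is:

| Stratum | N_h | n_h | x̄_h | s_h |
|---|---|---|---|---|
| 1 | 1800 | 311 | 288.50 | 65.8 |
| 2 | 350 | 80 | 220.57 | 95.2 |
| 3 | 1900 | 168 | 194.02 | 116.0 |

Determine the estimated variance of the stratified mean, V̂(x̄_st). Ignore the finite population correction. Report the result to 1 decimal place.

V̂(x̄_st) ≈ 21.2

V̂(x̄_st) = Σ W_h² s_h²/n_h, with W_h = N_h/N and N = 4050:
  stratum 1: (1800/4050)²·65.8²/311 = 2.74996
  stratum 2: (350/4050)²·95.2²/80 = 0.846077
  stratum 3: (1900/4050)²·116.0²/168 = 17.628
V̂(x̄_st) = 21.2241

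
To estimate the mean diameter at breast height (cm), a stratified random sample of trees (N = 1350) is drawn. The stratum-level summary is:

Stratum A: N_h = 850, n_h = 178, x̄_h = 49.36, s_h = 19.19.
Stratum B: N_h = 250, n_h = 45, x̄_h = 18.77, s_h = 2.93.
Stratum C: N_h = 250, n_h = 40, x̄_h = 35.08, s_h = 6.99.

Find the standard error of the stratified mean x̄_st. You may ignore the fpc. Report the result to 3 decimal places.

V̂(x̄_st) = Σ W_h² s_h²/n_h, with W_h = N_h/N and N = 1350:
  stratum A: (850/1350)²·19.19²/178 = 0.820163
  stratum B: (250/1350)²·2.93²/45 = 0.00654237
  stratum C: (250/1350)²·6.99²/40 = 0.0418897
V̂(x̄_st) = 0.868595
SE(x̄_st) = √0.868595 = 0.931985

SE(x̄_st) ≈ 0.932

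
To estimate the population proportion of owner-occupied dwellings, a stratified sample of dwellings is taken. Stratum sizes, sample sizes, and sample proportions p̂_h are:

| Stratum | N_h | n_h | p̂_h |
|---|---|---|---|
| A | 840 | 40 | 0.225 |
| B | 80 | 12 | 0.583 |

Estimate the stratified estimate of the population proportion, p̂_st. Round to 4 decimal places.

N = 920; stratum weights W_h = N_h/N.
p̂_st = Σ W_h p̂_h = (840·0.225 + 80·0.583)/920 = 0.25613

p̂_st ≈ 0.2561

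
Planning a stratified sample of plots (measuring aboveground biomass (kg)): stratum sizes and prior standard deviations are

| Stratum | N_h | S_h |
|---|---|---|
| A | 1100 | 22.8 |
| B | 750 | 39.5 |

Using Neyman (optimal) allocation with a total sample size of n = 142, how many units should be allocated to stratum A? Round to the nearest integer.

65

Neyman allocation: n_h = n · N_h S_h / Σ N_i S_i, with n = 142.
  stratum A: N_h·S_h = 1100·22.8 = 25080.00
  stratum B: N_h·S_h = 750·39.5 = 29625.00
Σ N_h S_h = 54705.00
n for stratum A = 142·25080.00/54705.00 = 65.101 → 65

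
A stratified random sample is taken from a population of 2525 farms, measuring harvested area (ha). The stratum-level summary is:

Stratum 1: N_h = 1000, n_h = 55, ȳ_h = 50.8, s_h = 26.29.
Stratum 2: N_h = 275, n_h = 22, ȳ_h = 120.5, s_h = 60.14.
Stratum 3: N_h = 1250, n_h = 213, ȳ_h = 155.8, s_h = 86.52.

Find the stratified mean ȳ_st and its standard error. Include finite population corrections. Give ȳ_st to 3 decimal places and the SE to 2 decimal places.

ȳ_st ≈ 110.371, SE ≈ 3.29

ȳ_st = Σ W_h ȳ_h = (1000·50.8 + 275·120.5 + 1250·155.8)/2525 = 110.37129
V̂(ȳ_st) = Σ W_h² (1 − n_h/N_h) s_h²/n_h, with W_h = N_h/N and N = 2525:
  stratum 1: (1000/2525)²·(1 − 55/1000)·26.29²/55 = 1.86263
  stratum 2: (275/2525)²·(1 − 22/275)·60.14²/22 = 1.79405
  stratum 3: (1250/2525)²·(1 − 213/1250)·86.52²/213 = 7.14528
V̂(ȳ_st) = 10.802
SE(ȳ_st) = √10.802 = 3.28663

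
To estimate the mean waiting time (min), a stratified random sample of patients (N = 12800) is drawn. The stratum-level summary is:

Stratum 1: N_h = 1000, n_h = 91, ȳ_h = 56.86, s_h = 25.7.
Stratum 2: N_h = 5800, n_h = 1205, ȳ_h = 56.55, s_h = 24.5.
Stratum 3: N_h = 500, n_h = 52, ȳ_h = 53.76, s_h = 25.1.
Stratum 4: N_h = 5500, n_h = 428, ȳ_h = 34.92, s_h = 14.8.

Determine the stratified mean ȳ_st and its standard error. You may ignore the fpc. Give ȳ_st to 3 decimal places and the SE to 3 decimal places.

ȳ_st = Σ W_h ȳ_h = (1000·56.86 + 5800·56.55 + 500·53.76 + 5500·34.92)/12800 = 47.17109
V̂(ȳ_st) = Σ W_h² s_h²/n_h, with W_h = N_h/N and N = 12800:
  stratum 1: (1000/12800)²·25.7²/91 = 0.0443001
  stratum 2: (5800/12800)²·24.5²/1205 = 0.102278
  stratum 3: (500/12800)²·25.1²/52 = 0.0184869
  stratum 4: (5500/12800)²·14.8²/428 = 0.0944898
V̂(ȳ_st) = 0.259555
SE(ȳ_st) = √0.259555 = 0.509465

ȳ_st ≈ 47.171, SE ≈ 0.509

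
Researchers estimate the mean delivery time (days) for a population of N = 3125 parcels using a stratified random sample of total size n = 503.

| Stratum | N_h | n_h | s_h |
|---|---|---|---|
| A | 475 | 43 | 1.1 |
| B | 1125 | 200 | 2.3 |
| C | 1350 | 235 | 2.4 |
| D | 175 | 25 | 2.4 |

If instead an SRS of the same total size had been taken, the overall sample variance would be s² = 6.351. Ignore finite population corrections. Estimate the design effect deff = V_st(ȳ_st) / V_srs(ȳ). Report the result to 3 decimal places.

V̂(ȳ_st) = Σ W_h² s_h²/n_h, with W_h = N_h/N and N = 3125:
  stratum A: (475/3125)²·1.1²/43 = 0.000650136
  stratum B: (1125/3125)²·2.3²/200 = 0.00342792
  stratum C: (1350/3125)²·2.4²/235 = 0.00457427
  stratum D: (175/3125)²·2.4²/25 = 0.000722534
V_st = 0.00937486
V_srs = s²/n = 6.351/503 = 0.0126262
deff = V_st / V_srs = 0.00937486/0.0126262 = 0.7425

deff ≈ 0.742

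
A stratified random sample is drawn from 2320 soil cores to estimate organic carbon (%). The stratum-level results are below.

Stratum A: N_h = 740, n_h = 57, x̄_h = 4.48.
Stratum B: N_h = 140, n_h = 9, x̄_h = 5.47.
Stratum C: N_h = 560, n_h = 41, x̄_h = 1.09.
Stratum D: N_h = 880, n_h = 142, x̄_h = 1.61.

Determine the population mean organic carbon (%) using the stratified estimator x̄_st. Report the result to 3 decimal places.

x̄_st ≈ 2.633

N = Σ N_h = 2320. Stratum weights W_h = N_h/N.
x̄_st = (740·4.48 + 140·5.47 + 560·1.09 + 880·1.61) / 2320 = 2.63284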